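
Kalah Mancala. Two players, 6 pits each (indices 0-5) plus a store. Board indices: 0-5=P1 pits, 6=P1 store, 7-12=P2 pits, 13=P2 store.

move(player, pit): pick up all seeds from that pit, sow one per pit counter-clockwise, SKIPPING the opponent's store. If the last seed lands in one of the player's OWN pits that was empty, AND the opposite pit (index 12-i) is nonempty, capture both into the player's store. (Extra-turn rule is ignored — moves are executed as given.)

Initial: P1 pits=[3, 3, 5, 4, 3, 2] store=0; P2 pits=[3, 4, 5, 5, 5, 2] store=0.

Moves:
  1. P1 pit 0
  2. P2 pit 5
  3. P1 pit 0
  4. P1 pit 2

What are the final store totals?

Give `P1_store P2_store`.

Answer: 1 1

Derivation:
Move 1: P1 pit0 -> P1=[0,4,6,5,3,2](0) P2=[3,4,5,5,5,2](0)
Move 2: P2 pit5 -> P1=[1,4,6,5,3,2](0) P2=[3,4,5,5,5,0](1)
Move 3: P1 pit0 -> P1=[0,5,6,5,3,2](0) P2=[3,4,5,5,5,0](1)
Move 4: P1 pit2 -> P1=[0,5,0,6,4,3](1) P2=[4,5,5,5,5,0](1)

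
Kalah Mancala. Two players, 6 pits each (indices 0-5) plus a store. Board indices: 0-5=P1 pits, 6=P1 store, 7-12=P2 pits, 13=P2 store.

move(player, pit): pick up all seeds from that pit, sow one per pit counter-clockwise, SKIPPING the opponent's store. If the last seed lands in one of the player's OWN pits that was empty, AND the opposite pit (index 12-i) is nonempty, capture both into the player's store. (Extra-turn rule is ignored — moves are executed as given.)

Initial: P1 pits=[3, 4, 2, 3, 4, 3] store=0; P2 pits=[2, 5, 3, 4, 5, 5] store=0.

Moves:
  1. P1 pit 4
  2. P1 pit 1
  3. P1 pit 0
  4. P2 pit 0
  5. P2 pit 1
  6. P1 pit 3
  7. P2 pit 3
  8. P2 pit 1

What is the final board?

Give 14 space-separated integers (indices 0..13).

Answer: 2 3 5 0 2 6 2 1 0 6 0 7 7 2

Derivation:
Move 1: P1 pit4 -> P1=[3,4,2,3,0,4](1) P2=[3,6,3,4,5,5](0)
Move 2: P1 pit1 -> P1=[3,0,3,4,1,5](1) P2=[3,6,3,4,5,5](0)
Move 3: P1 pit0 -> P1=[0,1,4,5,1,5](1) P2=[3,6,3,4,5,5](0)
Move 4: P2 pit0 -> P1=[0,1,4,5,1,5](1) P2=[0,7,4,5,5,5](0)
Move 5: P2 pit1 -> P1=[1,2,4,5,1,5](1) P2=[0,0,5,6,6,6](1)
Move 6: P1 pit3 -> P1=[1,2,4,0,2,6](2) P2=[1,1,5,6,6,6](1)
Move 7: P2 pit3 -> P1=[2,3,5,0,2,6](2) P2=[1,1,5,0,7,7](2)
Move 8: P2 pit1 -> P1=[2,3,5,0,2,6](2) P2=[1,0,6,0,7,7](2)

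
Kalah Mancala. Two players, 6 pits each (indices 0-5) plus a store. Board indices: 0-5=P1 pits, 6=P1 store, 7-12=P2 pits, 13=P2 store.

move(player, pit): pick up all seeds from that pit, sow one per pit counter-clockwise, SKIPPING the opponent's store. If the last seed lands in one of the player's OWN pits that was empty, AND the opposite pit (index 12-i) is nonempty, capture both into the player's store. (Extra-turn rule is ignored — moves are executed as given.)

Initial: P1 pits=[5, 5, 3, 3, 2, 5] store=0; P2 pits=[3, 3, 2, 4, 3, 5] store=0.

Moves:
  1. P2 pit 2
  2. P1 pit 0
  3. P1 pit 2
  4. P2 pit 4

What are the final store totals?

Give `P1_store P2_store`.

Move 1: P2 pit2 -> P1=[5,5,3,3,2,5](0) P2=[3,3,0,5,4,5](0)
Move 2: P1 pit0 -> P1=[0,6,4,4,3,6](0) P2=[3,3,0,5,4,5](0)
Move 3: P1 pit2 -> P1=[0,6,0,5,4,7](1) P2=[3,3,0,5,4,5](0)
Move 4: P2 pit4 -> P1=[1,7,0,5,4,7](1) P2=[3,3,0,5,0,6](1)

Answer: 1 1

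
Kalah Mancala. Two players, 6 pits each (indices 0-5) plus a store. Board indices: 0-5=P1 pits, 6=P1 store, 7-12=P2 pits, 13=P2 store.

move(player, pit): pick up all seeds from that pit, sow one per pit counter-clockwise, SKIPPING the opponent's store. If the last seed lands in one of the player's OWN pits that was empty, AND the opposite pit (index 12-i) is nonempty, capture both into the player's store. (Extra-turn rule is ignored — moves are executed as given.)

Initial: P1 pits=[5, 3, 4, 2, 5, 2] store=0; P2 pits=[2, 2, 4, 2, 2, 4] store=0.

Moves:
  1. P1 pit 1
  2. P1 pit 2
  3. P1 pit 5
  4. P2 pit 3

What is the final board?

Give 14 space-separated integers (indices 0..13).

Move 1: P1 pit1 -> P1=[5,0,5,3,6,2](0) P2=[2,2,4,2,2,4](0)
Move 2: P1 pit2 -> P1=[5,0,0,4,7,3](1) P2=[3,2,4,2,2,4](0)
Move 3: P1 pit5 -> P1=[5,0,0,4,7,0](2) P2=[4,3,4,2,2,4](0)
Move 4: P2 pit3 -> P1=[5,0,0,4,7,0](2) P2=[4,3,4,0,3,5](0)

Answer: 5 0 0 4 7 0 2 4 3 4 0 3 5 0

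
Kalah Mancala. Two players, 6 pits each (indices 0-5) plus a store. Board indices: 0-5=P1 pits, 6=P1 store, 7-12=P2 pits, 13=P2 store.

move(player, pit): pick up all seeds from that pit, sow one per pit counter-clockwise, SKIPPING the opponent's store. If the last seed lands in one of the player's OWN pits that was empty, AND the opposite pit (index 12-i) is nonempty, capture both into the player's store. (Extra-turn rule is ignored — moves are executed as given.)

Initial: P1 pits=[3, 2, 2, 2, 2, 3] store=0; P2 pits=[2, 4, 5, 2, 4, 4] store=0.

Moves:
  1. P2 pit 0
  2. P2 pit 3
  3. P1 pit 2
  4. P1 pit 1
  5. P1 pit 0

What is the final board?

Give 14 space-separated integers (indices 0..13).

Answer: 0 1 2 5 3 3 0 0 5 6 0 5 5 0

Derivation:
Move 1: P2 pit0 -> P1=[3,2,2,2,2,3](0) P2=[0,5,6,2,4,4](0)
Move 2: P2 pit3 -> P1=[3,2,2,2,2,3](0) P2=[0,5,6,0,5,5](0)
Move 3: P1 pit2 -> P1=[3,2,0,3,3,3](0) P2=[0,5,6,0,5,5](0)
Move 4: P1 pit1 -> P1=[3,0,1,4,3,3](0) P2=[0,5,6,0,5,5](0)
Move 5: P1 pit0 -> P1=[0,1,2,5,3,3](0) P2=[0,5,6,0,5,5](0)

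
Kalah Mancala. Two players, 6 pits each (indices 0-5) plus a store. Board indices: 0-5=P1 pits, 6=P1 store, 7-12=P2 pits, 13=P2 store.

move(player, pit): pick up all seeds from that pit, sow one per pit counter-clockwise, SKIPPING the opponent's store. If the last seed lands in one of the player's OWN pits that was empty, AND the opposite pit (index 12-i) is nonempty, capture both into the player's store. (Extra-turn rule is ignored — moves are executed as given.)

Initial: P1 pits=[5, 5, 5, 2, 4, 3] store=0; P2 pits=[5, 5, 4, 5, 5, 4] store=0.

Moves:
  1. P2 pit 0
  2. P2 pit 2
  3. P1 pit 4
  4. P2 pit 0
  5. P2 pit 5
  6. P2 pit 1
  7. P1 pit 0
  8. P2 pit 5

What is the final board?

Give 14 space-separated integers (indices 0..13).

Move 1: P2 pit0 -> P1=[5,5,5,2,4,3](0) P2=[0,6,5,6,6,5](0)
Move 2: P2 pit2 -> P1=[6,5,5,2,4,3](0) P2=[0,6,0,7,7,6](1)
Move 3: P1 pit4 -> P1=[6,5,5,2,0,4](1) P2=[1,7,0,7,7,6](1)
Move 4: P2 pit0 -> P1=[6,5,5,2,0,4](1) P2=[0,8,0,7,7,6](1)
Move 5: P2 pit5 -> P1=[7,6,6,3,1,4](1) P2=[0,8,0,7,7,0](2)
Move 6: P2 pit1 -> P1=[8,7,7,3,1,4](1) P2=[0,0,1,8,8,1](3)
Move 7: P1 pit0 -> P1=[0,8,8,4,2,5](2) P2=[1,1,1,8,8,1](3)
Move 8: P2 pit5 -> P1=[0,8,8,4,2,5](2) P2=[1,1,1,8,8,0](4)

Answer: 0 8 8 4 2 5 2 1 1 1 8 8 0 4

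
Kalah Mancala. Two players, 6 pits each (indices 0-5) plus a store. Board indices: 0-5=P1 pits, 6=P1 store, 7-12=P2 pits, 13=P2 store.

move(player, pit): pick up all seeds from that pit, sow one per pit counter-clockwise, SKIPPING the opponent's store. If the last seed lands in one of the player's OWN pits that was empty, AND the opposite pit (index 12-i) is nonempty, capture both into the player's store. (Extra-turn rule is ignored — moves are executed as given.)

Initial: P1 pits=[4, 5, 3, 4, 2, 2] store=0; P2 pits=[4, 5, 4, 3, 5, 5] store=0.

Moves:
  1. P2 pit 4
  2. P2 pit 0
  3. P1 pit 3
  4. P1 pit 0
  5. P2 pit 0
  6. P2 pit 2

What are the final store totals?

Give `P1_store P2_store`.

Answer: 1 9

Derivation:
Move 1: P2 pit4 -> P1=[5,6,4,4,2,2](0) P2=[4,5,4,3,0,6](1)
Move 2: P2 pit0 -> P1=[5,0,4,4,2,2](0) P2=[0,6,5,4,0,6](8)
Move 3: P1 pit3 -> P1=[5,0,4,0,3,3](1) P2=[1,6,5,4,0,6](8)
Move 4: P1 pit0 -> P1=[0,1,5,1,4,4](1) P2=[1,6,5,4,0,6](8)
Move 5: P2 pit0 -> P1=[0,1,5,1,4,4](1) P2=[0,7,5,4,0,6](8)
Move 6: P2 pit2 -> P1=[1,1,5,1,4,4](1) P2=[0,7,0,5,1,7](9)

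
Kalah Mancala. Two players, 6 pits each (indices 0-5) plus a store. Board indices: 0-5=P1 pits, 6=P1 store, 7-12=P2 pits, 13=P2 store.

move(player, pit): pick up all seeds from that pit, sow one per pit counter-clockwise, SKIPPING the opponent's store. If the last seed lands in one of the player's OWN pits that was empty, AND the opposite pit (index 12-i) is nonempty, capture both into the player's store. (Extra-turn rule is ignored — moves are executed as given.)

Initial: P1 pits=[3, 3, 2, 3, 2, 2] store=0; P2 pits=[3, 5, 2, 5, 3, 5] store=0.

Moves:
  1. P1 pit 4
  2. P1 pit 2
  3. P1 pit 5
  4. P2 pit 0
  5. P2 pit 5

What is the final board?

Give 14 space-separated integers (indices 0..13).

Move 1: P1 pit4 -> P1=[3,3,2,3,0,3](1) P2=[3,5,2,5,3,5](0)
Move 2: P1 pit2 -> P1=[3,3,0,4,0,3](7) P2=[3,0,2,5,3,5](0)
Move 3: P1 pit5 -> P1=[3,3,0,4,0,0](8) P2=[4,1,2,5,3,5](0)
Move 4: P2 pit0 -> P1=[3,3,0,4,0,0](8) P2=[0,2,3,6,4,5](0)
Move 5: P2 pit5 -> P1=[4,4,1,5,0,0](8) P2=[0,2,3,6,4,0](1)

Answer: 4 4 1 5 0 0 8 0 2 3 6 4 0 1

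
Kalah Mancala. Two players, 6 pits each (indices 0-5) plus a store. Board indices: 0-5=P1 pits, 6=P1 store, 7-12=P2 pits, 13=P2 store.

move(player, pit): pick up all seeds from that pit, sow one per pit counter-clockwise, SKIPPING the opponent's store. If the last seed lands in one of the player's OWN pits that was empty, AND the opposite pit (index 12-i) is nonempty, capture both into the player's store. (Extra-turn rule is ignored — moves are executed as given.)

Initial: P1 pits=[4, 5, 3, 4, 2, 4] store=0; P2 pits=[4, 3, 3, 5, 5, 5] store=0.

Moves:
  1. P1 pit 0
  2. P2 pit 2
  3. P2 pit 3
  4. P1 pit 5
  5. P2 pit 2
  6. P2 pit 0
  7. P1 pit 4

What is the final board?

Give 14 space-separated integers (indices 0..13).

Answer: 1 7 0 5 0 1 2 1 5 1 1 8 8 7

Derivation:
Move 1: P1 pit0 -> P1=[0,6,4,5,3,4](0) P2=[4,3,3,5,5,5](0)
Move 2: P2 pit2 -> P1=[0,6,4,5,3,4](0) P2=[4,3,0,6,6,6](0)
Move 3: P2 pit3 -> P1=[1,7,5,5,3,4](0) P2=[4,3,0,0,7,7](1)
Move 4: P1 pit5 -> P1=[1,7,5,5,3,0](1) P2=[5,4,1,0,7,7](1)
Move 5: P2 pit2 -> P1=[1,7,0,5,3,0](1) P2=[5,4,0,0,7,7](7)
Move 6: P2 pit0 -> P1=[1,7,0,5,3,0](1) P2=[0,5,1,1,8,8](7)
Move 7: P1 pit4 -> P1=[1,7,0,5,0,1](2) P2=[1,5,1,1,8,8](7)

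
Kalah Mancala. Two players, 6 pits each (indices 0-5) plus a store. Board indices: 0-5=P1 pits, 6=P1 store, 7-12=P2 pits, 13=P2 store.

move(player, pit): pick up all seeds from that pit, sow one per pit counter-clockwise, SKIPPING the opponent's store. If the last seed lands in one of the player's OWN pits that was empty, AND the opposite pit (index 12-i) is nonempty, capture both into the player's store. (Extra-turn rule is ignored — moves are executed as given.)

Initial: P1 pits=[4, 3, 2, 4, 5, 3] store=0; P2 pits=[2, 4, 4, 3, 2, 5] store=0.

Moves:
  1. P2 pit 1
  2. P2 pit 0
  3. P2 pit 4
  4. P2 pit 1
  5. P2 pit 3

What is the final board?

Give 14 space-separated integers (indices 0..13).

Move 1: P2 pit1 -> P1=[4,3,2,4,5,3](0) P2=[2,0,5,4,3,6](0)
Move 2: P2 pit0 -> P1=[4,3,2,4,5,3](0) P2=[0,1,6,4,3,6](0)
Move 3: P2 pit4 -> P1=[5,3,2,4,5,3](0) P2=[0,1,6,4,0,7](1)
Move 4: P2 pit1 -> P1=[5,3,2,4,5,3](0) P2=[0,0,7,4,0,7](1)
Move 5: P2 pit3 -> P1=[6,3,2,4,5,3](0) P2=[0,0,7,0,1,8](2)

Answer: 6 3 2 4 5 3 0 0 0 7 0 1 8 2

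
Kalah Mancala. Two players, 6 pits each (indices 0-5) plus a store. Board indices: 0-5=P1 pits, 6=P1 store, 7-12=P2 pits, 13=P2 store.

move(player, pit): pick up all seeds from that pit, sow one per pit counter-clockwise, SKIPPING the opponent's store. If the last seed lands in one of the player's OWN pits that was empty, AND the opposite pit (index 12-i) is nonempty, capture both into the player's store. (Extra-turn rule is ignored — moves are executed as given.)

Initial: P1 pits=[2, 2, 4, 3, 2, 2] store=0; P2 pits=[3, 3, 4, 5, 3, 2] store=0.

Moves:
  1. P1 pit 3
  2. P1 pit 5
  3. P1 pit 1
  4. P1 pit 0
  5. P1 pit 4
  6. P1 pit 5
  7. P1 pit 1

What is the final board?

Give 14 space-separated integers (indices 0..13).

Move 1: P1 pit3 -> P1=[2,2,4,0,3,3](1) P2=[3,3,4,5,3,2](0)
Move 2: P1 pit5 -> P1=[2,2,4,0,3,0](2) P2=[4,4,4,5,3,2](0)
Move 3: P1 pit1 -> P1=[2,0,5,0,3,0](7) P2=[4,4,0,5,3,2](0)
Move 4: P1 pit0 -> P1=[0,1,6,0,3,0](7) P2=[4,4,0,5,3,2](0)
Move 5: P1 pit4 -> P1=[0,1,6,0,0,1](8) P2=[5,4,0,5,3,2](0)
Move 6: P1 pit5 -> P1=[0,1,6,0,0,0](9) P2=[5,4,0,5,3,2](0)
Move 7: P1 pit1 -> P1=[0,0,7,0,0,0](9) P2=[5,4,0,5,3,2](0)

Answer: 0 0 7 0 0 0 9 5 4 0 5 3 2 0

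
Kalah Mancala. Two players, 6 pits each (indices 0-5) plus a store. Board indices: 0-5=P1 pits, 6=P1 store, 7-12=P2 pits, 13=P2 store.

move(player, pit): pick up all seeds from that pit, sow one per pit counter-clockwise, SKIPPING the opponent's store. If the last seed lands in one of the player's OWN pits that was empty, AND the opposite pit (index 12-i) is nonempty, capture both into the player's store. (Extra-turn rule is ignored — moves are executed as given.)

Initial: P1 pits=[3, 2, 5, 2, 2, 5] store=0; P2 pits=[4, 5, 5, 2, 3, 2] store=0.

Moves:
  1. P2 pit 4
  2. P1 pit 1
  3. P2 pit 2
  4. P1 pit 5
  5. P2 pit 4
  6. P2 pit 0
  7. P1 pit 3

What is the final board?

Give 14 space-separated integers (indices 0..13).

Move 1: P2 pit4 -> P1=[4,2,5,2,2,5](0) P2=[4,5,5,2,0,3](1)
Move 2: P1 pit1 -> P1=[4,0,6,3,2,5](0) P2=[4,5,5,2,0,3](1)
Move 3: P2 pit2 -> P1=[5,0,6,3,2,5](0) P2=[4,5,0,3,1,4](2)
Move 4: P1 pit5 -> P1=[5,0,6,3,2,0](1) P2=[5,6,1,4,1,4](2)
Move 5: P2 pit4 -> P1=[5,0,6,3,2,0](1) P2=[5,6,1,4,0,5](2)
Move 6: P2 pit0 -> P1=[5,0,6,3,2,0](1) P2=[0,7,2,5,1,6](2)
Move 7: P1 pit3 -> P1=[5,0,6,0,3,1](2) P2=[0,7,2,5,1,6](2)

Answer: 5 0 6 0 3 1 2 0 7 2 5 1 6 2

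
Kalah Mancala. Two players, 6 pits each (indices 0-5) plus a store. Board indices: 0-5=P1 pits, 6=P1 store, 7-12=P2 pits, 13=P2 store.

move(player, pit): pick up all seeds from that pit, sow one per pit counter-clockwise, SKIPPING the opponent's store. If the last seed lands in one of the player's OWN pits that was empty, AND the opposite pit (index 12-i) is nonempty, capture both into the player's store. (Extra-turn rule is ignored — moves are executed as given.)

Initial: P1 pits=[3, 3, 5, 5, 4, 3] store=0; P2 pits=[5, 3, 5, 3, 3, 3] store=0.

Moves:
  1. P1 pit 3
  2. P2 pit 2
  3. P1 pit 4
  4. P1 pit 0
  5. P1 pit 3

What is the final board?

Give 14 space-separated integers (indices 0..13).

Answer: 0 4 6 0 1 5 8 7 0 1 4 4 4 1

Derivation:
Move 1: P1 pit3 -> P1=[3,3,5,0,5,4](1) P2=[6,4,5,3,3,3](0)
Move 2: P2 pit2 -> P1=[4,3,5,0,5,4](1) P2=[6,4,0,4,4,4](1)
Move 3: P1 pit4 -> P1=[4,3,5,0,0,5](2) P2=[7,5,1,4,4,4](1)
Move 4: P1 pit0 -> P1=[0,4,6,1,0,5](8) P2=[7,0,1,4,4,4](1)
Move 5: P1 pit3 -> P1=[0,4,6,0,1,5](8) P2=[7,0,1,4,4,4](1)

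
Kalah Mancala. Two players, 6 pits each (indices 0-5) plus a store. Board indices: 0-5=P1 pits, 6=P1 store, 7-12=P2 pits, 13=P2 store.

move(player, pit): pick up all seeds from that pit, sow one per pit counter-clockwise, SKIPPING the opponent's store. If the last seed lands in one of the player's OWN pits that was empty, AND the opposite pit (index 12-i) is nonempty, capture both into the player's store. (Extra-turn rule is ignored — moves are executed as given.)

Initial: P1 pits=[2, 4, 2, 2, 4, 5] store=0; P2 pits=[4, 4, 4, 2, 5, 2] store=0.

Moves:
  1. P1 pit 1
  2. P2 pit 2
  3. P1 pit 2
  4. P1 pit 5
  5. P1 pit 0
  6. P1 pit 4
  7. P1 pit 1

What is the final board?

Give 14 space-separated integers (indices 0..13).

Move 1: P1 pit1 -> P1=[2,0,3,3,5,6](0) P2=[4,4,4,2,5,2](0)
Move 2: P2 pit2 -> P1=[2,0,3,3,5,6](0) P2=[4,4,0,3,6,3](1)
Move 3: P1 pit2 -> P1=[2,0,0,4,6,7](0) P2=[4,4,0,3,6,3](1)
Move 4: P1 pit5 -> P1=[2,0,0,4,6,0](1) P2=[5,5,1,4,7,4](1)
Move 5: P1 pit0 -> P1=[0,1,0,4,6,0](6) P2=[5,5,1,0,7,4](1)
Move 6: P1 pit4 -> P1=[0,1,0,4,0,1](7) P2=[6,6,2,1,7,4](1)
Move 7: P1 pit1 -> P1=[0,0,0,4,0,1](9) P2=[6,6,2,0,7,4](1)

Answer: 0 0 0 4 0 1 9 6 6 2 0 7 4 1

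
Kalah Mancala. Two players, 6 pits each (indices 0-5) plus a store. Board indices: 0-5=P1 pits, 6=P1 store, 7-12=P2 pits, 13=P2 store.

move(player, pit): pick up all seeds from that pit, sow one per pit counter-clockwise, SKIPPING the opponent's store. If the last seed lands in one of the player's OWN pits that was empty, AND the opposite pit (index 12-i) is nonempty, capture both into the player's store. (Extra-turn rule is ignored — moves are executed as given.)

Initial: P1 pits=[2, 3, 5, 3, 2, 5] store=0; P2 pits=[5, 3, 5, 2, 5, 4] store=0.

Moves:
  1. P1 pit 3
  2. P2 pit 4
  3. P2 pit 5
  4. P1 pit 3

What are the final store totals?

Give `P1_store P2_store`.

Move 1: P1 pit3 -> P1=[2,3,5,0,3,6](1) P2=[5,3,5,2,5,4](0)
Move 2: P2 pit4 -> P1=[3,4,6,0,3,6](1) P2=[5,3,5,2,0,5](1)
Move 3: P2 pit5 -> P1=[4,5,7,1,3,6](1) P2=[5,3,5,2,0,0](2)
Move 4: P1 pit3 -> P1=[4,5,7,0,4,6](1) P2=[5,3,5,2,0,0](2)

Answer: 1 2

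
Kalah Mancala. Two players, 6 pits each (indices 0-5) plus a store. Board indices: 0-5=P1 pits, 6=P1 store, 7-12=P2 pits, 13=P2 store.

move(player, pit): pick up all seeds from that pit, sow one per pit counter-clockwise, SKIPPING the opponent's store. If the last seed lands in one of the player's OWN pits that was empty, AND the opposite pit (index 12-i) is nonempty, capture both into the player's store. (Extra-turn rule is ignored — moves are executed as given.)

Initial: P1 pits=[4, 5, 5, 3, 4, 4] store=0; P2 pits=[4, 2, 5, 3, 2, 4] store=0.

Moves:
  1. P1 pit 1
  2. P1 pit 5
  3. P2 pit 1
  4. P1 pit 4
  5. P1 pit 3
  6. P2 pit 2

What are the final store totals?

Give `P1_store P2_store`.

Answer: 4 1

Derivation:
Move 1: P1 pit1 -> P1=[4,0,6,4,5,5](1) P2=[4,2,5,3,2,4](0)
Move 2: P1 pit5 -> P1=[4,0,6,4,5,0](2) P2=[5,3,6,4,2,4](0)
Move 3: P2 pit1 -> P1=[4,0,6,4,5,0](2) P2=[5,0,7,5,3,4](0)
Move 4: P1 pit4 -> P1=[4,0,6,4,0,1](3) P2=[6,1,8,5,3,4](0)
Move 5: P1 pit3 -> P1=[4,0,6,0,1,2](4) P2=[7,1,8,5,3,4](0)
Move 6: P2 pit2 -> P1=[5,1,7,1,1,2](4) P2=[7,1,0,6,4,5](1)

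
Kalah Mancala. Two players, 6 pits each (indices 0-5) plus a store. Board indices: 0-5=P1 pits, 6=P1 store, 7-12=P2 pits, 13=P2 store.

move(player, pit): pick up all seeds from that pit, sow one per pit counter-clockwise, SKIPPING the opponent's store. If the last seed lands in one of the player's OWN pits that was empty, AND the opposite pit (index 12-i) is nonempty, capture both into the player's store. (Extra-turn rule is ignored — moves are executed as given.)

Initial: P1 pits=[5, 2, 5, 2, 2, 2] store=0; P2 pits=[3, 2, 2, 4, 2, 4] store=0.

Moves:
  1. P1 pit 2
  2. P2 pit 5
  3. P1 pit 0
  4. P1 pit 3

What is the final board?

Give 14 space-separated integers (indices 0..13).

Move 1: P1 pit2 -> P1=[5,2,0,3,3,3](1) P2=[4,2,2,4,2,4](0)
Move 2: P2 pit5 -> P1=[6,3,1,3,3,3](1) P2=[4,2,2,4,2,0](1)
Move 3: P1 pit0 -> P1=[0,4,2,4,4,4](2) P2=[4,2,2,4,2,0](1)
Move 4: P1 pit3 -> P1=[0,4,2,0,5,5](3) P2=[5,2,2,4,2,0](1)

Answer: 0 4 2 0 5 5 3 5 2 2 4 2 0 1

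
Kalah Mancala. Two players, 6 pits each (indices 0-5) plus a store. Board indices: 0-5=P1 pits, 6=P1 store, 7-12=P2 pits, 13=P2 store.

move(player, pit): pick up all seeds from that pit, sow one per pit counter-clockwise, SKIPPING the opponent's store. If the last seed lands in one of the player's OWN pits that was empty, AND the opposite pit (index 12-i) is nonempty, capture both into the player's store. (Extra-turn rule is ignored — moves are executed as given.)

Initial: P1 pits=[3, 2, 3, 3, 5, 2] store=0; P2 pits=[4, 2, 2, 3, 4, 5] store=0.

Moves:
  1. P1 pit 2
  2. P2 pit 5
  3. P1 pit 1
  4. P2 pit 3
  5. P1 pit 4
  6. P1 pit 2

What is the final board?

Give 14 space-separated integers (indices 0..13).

Answer: 4 0 0 7 0 4 5 5 0 3 1 6 1 2

Derivation:
Move 1: P1 pit2 -> P1=[3,2,0,4,6,3](0) P2=[4,2,2,3,4,5](0)
Move 2: P2 pit5 -> P1=[4,3,1,5,6,3](0) P2=[4,2,2,3,4,0](1)
Move 3: P1 pit1 -> P1=[4,0,2,6,7,3](0) P2=[4,2,2,3,4,0](1)
Move 4: P2 pit3 -> P1=[4,0,2,6,7,3](0) P2=[4,2,2,0,5,1](2)
Move 5: P1 pit4 -> P1=[4,0,2,6,0,4](1) P2=[5,3,3,1,6,1](2)
Move 6: P1 pit2 -> P1=[4,0,0,7,0,4](5) P2=[5,0,3,1,6,1](2)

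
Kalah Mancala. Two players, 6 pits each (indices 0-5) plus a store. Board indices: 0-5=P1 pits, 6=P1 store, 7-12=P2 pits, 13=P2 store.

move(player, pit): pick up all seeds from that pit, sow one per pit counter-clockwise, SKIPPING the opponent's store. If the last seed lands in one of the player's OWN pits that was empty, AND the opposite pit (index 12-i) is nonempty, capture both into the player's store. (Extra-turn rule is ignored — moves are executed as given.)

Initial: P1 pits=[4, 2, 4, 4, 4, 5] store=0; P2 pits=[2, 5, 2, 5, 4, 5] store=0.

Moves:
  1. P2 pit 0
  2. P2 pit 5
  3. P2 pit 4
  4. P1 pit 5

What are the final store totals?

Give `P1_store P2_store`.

Answer: 1 2

Derivation:
Move 1: P2 pit0 -> P1=[4,2,4,4,4,5](0) P2=[0,6,3,5,4,5](0)
Move 2: P2 pit5 -> P1=[5,3,5,5,4,5](0) P2=[0,6,3,5,4,0](1)
Move 3: P2 pit4 -> P1=[6,4,5,5,4,5](0) P2=[0,6,3,5,0,1](2)
Move 4: P1 pit5 -> P1=[6,4,5,5,4,0](1) P2=[1,7,4,6,0,1](2)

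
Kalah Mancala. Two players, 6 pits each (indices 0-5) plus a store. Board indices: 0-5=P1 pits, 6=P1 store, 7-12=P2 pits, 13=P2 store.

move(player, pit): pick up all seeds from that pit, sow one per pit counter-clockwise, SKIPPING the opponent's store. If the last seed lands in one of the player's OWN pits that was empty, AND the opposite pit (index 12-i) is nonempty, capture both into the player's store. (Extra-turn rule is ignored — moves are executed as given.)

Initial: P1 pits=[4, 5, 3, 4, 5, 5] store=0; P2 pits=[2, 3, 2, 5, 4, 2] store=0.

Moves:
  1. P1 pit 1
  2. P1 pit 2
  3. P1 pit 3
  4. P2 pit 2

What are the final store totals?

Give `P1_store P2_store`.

Answer: 3 0

Derivation:
Move 1: P1 pit1 -> P1=[4,0,4,5,6,6](1) P2=[2,3,2,5,4,2](0)
Move 2: P1 pit2 -> P1=[4,0,0,6,7,7](2) P2=[2,3,2,5,4,2](0)
Move 3: P1 pit3 -> P1=[4,0,0,0,8,8](3) P2=[3,4,3,5,4,2](0)
Move 4: P2 pit2 -> P1=[4,0,0,0,8,8](3) P2=[3,4,0,6,5,3](0)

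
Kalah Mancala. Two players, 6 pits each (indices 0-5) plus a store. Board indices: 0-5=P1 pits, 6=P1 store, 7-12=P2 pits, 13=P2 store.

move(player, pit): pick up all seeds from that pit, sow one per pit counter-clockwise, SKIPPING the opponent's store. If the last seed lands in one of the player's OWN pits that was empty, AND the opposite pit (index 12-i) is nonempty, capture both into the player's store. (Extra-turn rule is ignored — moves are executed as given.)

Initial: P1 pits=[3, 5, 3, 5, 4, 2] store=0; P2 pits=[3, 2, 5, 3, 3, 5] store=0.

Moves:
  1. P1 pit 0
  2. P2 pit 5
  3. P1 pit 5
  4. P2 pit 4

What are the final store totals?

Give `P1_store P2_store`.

Answer: 1 2

Derivation:
Move 1: P1 pit0 -> P1=[0,6,4,6,4,2](0) P2=[3,2,5,3,3,5](0)
Move 2: P2 pit5 -> P1=[1,7,5,7,4,2](0) P2=[3,2,5,3,3,0](1)
Move 3: P1 pit5 -> P1=[1,7,5,7,4,0](1) P2=[4,2,5,3,3,0](1)
Move 4: P2 pit4 -> P1=[2,7,5,7,4,0](1) P2=[4,2,5,3,0,1](2)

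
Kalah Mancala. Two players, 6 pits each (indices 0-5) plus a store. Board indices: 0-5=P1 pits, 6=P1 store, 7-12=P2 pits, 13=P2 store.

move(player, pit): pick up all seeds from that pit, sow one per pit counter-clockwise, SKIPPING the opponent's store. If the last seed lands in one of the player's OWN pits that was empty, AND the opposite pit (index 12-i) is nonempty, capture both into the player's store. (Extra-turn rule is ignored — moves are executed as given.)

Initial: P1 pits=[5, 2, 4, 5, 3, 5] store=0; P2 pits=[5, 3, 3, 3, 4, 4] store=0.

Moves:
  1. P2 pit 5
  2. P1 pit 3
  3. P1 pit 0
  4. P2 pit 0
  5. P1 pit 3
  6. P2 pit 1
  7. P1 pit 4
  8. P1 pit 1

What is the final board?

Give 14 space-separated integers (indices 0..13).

Move 1: P2 pit5 -> P1=[6,3,5,5,3,5](0) P2=[5,3,3,3,4,0](1)
Move 2: P1 pit3 -> P1=[6,3,5,0,4,6](1) P2=[6,4,3,3,4,0](1)
Move 3: P1 pit0 -> P1=[0,4,6,1,5,7](2) P2=[6,4,3,3,4,0](1)
Move 4: P2 pit0 -> P1=[0,4,6,1,5,7](2) P2=[0,5,4,4,5,1](2)
Move 5: P1 pit3 -> P1=[0,4,6,0,6,7](2) P2=[0,5,4,4,5,1](2)
Move 6: P2 pit1 -> P1=[0,4,6,0,6,7](2) P2=[0,0,5,5,6,2](3)
Move 7: P1 pit4 -> P1=[0,4,6,0,0,8](3) P2=[1,1,6,6,6,2](3)
Move 8: P1 pit1 -> P1=[0,0,7,1,1,9](3) P2=[1,1,6,6,6,2](3)

Answer: 0 0 7 1 1 9 3 1 1 6 6 6 2 3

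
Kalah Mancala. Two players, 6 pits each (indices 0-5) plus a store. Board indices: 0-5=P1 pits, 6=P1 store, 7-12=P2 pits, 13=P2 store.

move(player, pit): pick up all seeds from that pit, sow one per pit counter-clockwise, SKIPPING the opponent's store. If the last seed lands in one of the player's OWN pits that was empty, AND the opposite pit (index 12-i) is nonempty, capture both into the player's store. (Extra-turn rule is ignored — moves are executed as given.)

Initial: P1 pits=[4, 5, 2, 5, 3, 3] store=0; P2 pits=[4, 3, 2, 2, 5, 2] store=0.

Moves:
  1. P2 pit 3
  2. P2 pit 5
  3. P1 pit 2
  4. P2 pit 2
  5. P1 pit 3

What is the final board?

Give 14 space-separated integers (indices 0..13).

Answer: 5 6 0 0 5 4 1 5 4 1 1 7 0 1

Derivation:
Move 1: P2 pit3 -> P1=[4,5,2,5,3,3](0) P2=[4,3,2,0,6,3](0)
Move 2: P2 pit5 -> P1=[5,6,2,5,3,3](0) P2=[4,3,2,0,6,0](1)
Move 3: P1 pit2 -> P1=[5,6,0,6,4,3](0) P2=[4,3,2,0,6,0](1)
Move 4: P2 pit2 -> P1=[5,6,0,6,4,3](0) P2=[4,3,0,1,7,0](1)
Move 5: P1 pit3 -> P1=[5,6,0,0,5,4](1) P2=[5,4,1,1,7,0](1)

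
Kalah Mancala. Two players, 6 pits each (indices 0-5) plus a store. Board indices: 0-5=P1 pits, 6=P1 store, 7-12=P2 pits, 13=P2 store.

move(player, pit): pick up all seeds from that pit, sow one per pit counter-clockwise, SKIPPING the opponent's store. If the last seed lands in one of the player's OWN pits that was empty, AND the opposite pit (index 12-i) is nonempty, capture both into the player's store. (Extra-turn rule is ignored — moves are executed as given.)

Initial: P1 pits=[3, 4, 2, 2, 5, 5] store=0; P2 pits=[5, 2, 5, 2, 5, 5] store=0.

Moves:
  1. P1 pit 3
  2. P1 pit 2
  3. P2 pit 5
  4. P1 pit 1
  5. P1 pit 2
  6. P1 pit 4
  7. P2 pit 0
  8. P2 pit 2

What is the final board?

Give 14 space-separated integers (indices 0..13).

Answer: 6 1 1 4 0 8 2 0 4 0 5 8 3 3

Derivation:
Move 1: P1 pit3 -> P1=[3,4,2,0,6,6](0) P2=[5,2,5,2,5,5](0)
Move 2: P1 pit2 -> P1=[3,4,0,1,7,6](0) P2=[5,2,5,2,5,5](0)
Move 3: P2 pit5 -> P1=[4,5,1,2,7,6](0) P2=[5,2,5,2,5,0](1)
Move 4: P1 pit1 -> P1=[4,0,2,3,8,7](1) P2=[5,2,5,2,5,0](1)
Move 5: P1 pit2 -> P1=[4,0,0,4,9,7](1) P2=[5,2,5,2,5,0](1)
Move 6: P1 pit4 -> P1=[5,0,0,4,0,8](2) P2=[6,3,6,3,6,1](1)
Move 7: P2 pit0 -> P1=[5,0,0,4,0,8](2) P2=[0,4,7,4,7,2](2)
Move 8: P2 pit2 -> P1=[6,1,1,4,0,8](2) P2=[0,4,0,5,8,3](3)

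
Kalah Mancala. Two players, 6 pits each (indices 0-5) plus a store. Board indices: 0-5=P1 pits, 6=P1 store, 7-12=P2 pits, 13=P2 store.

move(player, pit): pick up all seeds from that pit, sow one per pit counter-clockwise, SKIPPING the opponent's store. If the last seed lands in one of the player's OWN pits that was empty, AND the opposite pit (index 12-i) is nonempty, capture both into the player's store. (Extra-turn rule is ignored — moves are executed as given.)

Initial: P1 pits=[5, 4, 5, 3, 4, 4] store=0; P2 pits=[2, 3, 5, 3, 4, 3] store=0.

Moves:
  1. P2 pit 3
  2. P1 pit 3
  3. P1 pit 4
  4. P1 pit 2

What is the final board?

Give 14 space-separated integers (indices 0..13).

Move 1: P2 pit3 -> P1=[5,4,5,3,4,4](0) P2=[2,3,5,0,5,4](1)
Move 2: P1 pit3 -> P1=[5,4,5,0,5,5](1) P2=[2,3,5,0,5,4](1)
Move 3: P1 pit4 -> P1=[5,4,5,0,0,6](2) P2=[3,4,6,0,5,4](1)
Move 4: P1 pit2 -> P1=[5,4,0,1,1,7](3) P2=[4,4,6,0,5,4](1)

Answer: 5 4 0 1 1 7 3 4 4 6 0 5 4 1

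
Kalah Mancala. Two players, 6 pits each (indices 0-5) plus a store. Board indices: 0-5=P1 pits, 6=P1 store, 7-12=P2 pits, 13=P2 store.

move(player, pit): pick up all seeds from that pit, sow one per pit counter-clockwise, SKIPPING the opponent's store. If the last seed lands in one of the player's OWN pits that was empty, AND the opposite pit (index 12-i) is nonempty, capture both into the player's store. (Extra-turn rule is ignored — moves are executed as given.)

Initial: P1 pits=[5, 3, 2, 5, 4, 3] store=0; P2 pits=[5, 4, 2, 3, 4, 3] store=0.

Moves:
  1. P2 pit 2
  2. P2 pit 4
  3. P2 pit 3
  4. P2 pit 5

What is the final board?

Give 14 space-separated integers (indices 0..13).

Move 1: P2 pit2 -> P1=[5,3,2,5,4,3](0) P2=[5,4,0,4,5,3](0)
Move 2: P2 pit4 -> P1=[6,4,3,5,4,3](0) P2=[5,4,0,4,0,4](1)
Move 3: P2 pit3 -> P1=[7,4,3,5,4,3](0) P2=[5,4,0,0,1,5](2)
Move 4: P2 pit5 -> P1=[8,5,4,6,4,3](0) P2=[5,4,0,0,1,0](3)

Answer: 8 5 4 6 4 3 0 5 4 0 0 1 0 3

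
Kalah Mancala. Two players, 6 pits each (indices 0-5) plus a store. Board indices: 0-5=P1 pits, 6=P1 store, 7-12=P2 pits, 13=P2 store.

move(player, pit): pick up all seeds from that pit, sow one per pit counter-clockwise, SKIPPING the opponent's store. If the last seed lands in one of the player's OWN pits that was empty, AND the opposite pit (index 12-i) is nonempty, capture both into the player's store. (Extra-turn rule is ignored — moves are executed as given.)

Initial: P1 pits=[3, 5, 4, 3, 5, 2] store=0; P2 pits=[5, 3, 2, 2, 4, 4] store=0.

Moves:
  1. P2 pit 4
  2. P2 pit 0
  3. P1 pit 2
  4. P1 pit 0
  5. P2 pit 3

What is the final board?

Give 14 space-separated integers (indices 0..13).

Answer: 0 7 1 5 7 3 1 0 4 3 0 2 7 2

Derivation:
Move 1: P2 pit4 -> P1=[4,6,4,3,5,2](0) P2=[5,3,2,2,0,5](1)
Move 2: P2 pit0 -> P1=[4,6,4,3,5,2](0) P2=[0,4,3,3,1,6](1)
Move 3: P1 pit2 -> P1=[4,6,0,4,6,3](1) P2=[0,4,3,3,1,6](1)
Move 4: P1 pit0 -> P1=[0,7,1,5,7,3](1) P2=[0,4,3,3,1,6](1)
Move 5: P2 pit3 -> P1=[0,7,1,5,7,3](1) P2=[0,4,3,0,2,7](2)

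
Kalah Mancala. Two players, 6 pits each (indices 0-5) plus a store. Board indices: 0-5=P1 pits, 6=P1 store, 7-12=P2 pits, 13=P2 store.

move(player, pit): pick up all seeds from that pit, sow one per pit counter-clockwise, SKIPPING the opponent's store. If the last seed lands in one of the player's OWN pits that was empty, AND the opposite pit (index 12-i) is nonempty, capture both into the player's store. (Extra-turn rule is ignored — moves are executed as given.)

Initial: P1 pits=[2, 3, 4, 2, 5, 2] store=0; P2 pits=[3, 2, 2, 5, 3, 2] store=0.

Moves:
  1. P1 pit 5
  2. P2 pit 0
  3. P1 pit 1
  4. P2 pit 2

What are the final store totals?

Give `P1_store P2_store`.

Answer: 1 0

Derivation:
Move 1: P1 pit5 -> P1=[2,3,4,2,5,0](1) P2=[4,2,2,5,3,2](0)
Move 2: P2 pit0 -> P1=[2,3,4,2,5,0](1) P2=[0,3,3,6,4,2](0)
Move 3: P1 pit1 -> P1=[2,0,5,3,6,0](1) P2=[0,3,3,6,4,2](0)
Move 4: P2 pit2 -> P1=[2,0,5,3,6,0](1) P2=[0,3,0,7,5,3](0)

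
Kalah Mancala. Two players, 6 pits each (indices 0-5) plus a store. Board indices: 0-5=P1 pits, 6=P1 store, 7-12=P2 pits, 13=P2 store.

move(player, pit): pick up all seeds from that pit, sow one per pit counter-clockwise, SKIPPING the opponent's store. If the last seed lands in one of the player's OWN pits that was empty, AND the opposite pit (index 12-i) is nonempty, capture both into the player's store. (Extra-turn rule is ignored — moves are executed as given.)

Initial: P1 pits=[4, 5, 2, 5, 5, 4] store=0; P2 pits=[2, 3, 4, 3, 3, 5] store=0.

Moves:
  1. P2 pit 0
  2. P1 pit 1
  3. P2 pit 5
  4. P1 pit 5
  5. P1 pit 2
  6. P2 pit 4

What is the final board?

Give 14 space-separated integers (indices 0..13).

Move 1: P2 pit0 -> P1=[4,5,2,5,5,4](0) P2=[0,4,5,3,3,5](0)
Move 2: P1 pit1 -> P1=[4,0,3,6,6,5](1) P2=[0,4,5,3,3,5](0)
Move 3: P2 pit5 -> P1=[5,1,4,7,6,5](1) P2=[0,4,5,3,3,0](1)
Move 4: P1 pit5 -> P1=[5,1,4,7,6,0](2) P2=[1,5,6,4,3,0](1)
Move 5: P1 pit2 -> P1=[5,1,0,8,7,1](3) P2=[1,5,6,4,3,0](1)
Move 6: P2 pit4 -> P1=[6,1,0,8,7,1](3) P2=[1,5,6,4,0,1](2)

Answer: 6 1 0 8 7 1 3 1 5 6 4 0 1 2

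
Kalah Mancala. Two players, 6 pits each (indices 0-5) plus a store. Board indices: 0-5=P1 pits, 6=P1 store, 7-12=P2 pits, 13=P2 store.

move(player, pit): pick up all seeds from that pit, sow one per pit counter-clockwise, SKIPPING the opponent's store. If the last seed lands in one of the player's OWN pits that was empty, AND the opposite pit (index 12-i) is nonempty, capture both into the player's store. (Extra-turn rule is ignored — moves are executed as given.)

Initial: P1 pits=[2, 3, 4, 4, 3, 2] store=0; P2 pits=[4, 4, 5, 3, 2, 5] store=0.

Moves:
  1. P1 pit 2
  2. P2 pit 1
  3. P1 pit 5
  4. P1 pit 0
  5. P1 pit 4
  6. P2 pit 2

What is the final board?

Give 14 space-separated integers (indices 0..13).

Answer: 1 5 0 5 0 1 8 6 2 0 1 4 7 1

Derivation:
Move 1: P1 pit2 -> P1=[2,3,0,5,4,3](1) P2=[4,4,5,3,2,5](0)
Move 2: P2 pit1 -> P1=[2,3,0,5,4,3](1) P2=[4,0,6,4,3,6](0)
Move 3: P1 pit5 -> P1=[2,3,0,5,4,0](2) P2=[5,1,6,4,3,6](0)
Move 4: P1 pit0 -> P1=[0,4,0,5,4,0](7) P2=[5,1,6,0,3,6](0)
Move 5: P1 pit4 -> P1=[0,4,0,5,0,1](8) P2=[6,2,6,0,3,6](0)
Move 6: P2 pit2 -> P1=[1,5,0,5,0,1](8) P2=[6,2,0,1,4,7](1)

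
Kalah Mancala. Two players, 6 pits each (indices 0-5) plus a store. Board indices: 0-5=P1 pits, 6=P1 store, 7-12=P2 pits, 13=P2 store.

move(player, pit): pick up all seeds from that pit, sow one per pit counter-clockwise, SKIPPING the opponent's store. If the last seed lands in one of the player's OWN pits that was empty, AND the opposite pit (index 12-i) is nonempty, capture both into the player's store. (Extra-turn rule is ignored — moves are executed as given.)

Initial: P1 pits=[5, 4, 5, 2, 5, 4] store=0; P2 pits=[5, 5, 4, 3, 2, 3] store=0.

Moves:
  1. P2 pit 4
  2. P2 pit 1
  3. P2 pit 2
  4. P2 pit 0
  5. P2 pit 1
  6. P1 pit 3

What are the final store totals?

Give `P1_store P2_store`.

Answer: 0 3

Derivation:
Move 1: P2 pit4 -> P1=[5,4,5,2,5,4](0) P2=[5,5,4,3,0,4](1)
Move 2: P2 pit1 -> P1=[5,4,5,2,5,4](0) P2=[5,0,5,4,1,5](2)
Move 3: P2 pit2 -> P1=[6,4,5,2,5,4](0) P2=[5,0,0,5,2,6](3)
Move 4: P2 pit0 -> P1=[6,4,5,2,5,4](0) P2=[0,1,1,6,3,7](3)
Move 5: P2 pit1 -> P1=[6,4,5,2,5,4](0) P2=[0,0,2,6,3,7](3)
Move 6: P1 pit3 -> P1=[6,4,5,0,6,5](0) P2=[0,0,2,6,3,7](3)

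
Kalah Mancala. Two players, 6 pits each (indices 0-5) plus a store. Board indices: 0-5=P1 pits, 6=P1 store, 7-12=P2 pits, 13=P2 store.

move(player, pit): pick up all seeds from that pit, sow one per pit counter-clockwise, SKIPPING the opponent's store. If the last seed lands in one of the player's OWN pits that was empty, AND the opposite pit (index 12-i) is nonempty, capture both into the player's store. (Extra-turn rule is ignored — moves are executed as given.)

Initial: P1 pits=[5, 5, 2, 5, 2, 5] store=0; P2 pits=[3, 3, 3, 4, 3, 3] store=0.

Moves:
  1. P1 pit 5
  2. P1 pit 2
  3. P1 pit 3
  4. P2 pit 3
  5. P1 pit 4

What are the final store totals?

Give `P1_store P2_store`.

Move 1: P1 pit5 -> P1=[5,5,2,5,2,0](1) P2=[4,4,4,5,3,3](0)
Move 2: P1 pit2 -> P1=[5,5,0,6,3,0](1) P2=[4,4,4,5,3,3](0)
Move 3: P1 pit3 -> P1=[5,5,0,0,4,1](2) P2=[5,5,5,5,3,3](0)
Move 4: P2 pit3 -> P1=[6,6,0,0,4,1](2) P2=[5,5,5,0,4,4](1)
Move 5: P1 pit4 -> P1=[6,6,0,0,0,2](3) P2=[6,6,5,0,4,4](1)

Answer: 3 1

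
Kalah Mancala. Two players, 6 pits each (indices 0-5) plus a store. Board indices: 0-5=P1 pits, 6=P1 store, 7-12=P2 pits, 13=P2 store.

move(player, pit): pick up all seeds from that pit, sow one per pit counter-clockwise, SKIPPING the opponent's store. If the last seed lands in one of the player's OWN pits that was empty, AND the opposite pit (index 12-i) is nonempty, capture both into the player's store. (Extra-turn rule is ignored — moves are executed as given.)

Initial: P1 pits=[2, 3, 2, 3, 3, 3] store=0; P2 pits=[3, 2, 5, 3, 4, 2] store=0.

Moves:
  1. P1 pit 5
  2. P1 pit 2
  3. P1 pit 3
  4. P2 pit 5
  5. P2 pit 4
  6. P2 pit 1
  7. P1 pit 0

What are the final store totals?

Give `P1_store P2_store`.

Move 1: P1 pit5 -> P1=[2,3,2,3,3,0](1) P2=[4,3,5,3,4,2](0)
Move 2: P1 pit2 -> P1=[2,3,0,4,4,0](1) P2=[4,3,5,3,4,2](0)
Move 3: P1 pit3 -> P1=[2,3,0,0,5,1](2) P2=[5,3,5,3,4,2](0)
Move 4: P2 pit5 -> P1=[3,3,0,0,5,1](2) P2=[5,3,5,3,4,0](1)
Move 5: P2 pit4 -> P1=[4,4,0,0,5,1](2) P2=[5,3,5,3,0,1](2)
Move 6: P2 pit1 -> P1=[4,0,0,0,5,1](2) P2=[5,0,6,4,0,1](7)
Move 7: P1 pit0 -> P1=[0,1,1,1,6,1](2) P2=[5,0,6,4,0,1](7)

Answer: 2 7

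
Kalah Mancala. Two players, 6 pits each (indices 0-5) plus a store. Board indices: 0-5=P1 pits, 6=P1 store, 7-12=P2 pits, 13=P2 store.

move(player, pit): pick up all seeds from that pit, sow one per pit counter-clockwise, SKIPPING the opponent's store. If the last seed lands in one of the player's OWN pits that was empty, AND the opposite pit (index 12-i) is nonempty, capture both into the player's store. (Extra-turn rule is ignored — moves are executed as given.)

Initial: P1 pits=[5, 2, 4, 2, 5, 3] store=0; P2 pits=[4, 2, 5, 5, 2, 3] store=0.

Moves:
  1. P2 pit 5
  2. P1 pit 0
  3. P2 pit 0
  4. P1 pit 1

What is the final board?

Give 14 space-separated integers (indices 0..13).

Answer: 0 0 6 4 7 5 1 0 3 6 6 3 0 1

Derivation:
Move 1: P2 pit5 -> P1=[6,3,4,2,5,3](0) P2=[4,2,5,5,2,0](1)
Move 2: P1 pit0 -> P1=[0,4,5,3,6,4](1) P2=[4,2,5,5,2,0](1)
Move 3: P2 pit0 -> P1=[0,4,5,3,6,4](1) P2=[0,3,6,6,3,0](1)
Move 4: P1 pit1 -> P1=[0,0,6,4,7,5](1) P2=[0,3,6,6,3,0](1)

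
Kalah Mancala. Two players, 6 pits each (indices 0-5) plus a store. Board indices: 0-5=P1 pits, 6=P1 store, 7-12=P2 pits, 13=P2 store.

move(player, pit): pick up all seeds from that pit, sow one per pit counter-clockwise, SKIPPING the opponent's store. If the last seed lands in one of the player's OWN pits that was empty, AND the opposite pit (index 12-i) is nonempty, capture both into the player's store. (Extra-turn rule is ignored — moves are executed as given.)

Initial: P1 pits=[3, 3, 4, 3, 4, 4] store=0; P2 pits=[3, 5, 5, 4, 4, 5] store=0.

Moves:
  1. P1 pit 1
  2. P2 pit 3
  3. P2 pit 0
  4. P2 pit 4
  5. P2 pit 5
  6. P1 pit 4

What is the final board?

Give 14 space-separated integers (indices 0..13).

Move 1: P1 pit1 -> P1=[3,0,5,4,5,4](0) P2=[3,5,5,4,4,5](0)
Move 2: P2 pit3 -> P1=[4,0,5,4,5,4](0) P2=[3,5,5,0,5,6](1)
Move 3: P2 pit0 -> P1=[4,0,0,4,5,4](0) P2=[0,6,6,0,5,6](7)
Move 4: P2 pit4 -> P1=[5,1,1,4,5,4](0) P2=[0,6,6,0,0,7](8)
Move 5: P2 pit5 -> P1=[6,2,2,5,6,5](0) P2=[0,6,6,0,0,0](9)
Move 6: P1 pit4 -> P1=[6,2,2,5,0,6](1) P2=[1,7,7,1,0,0](9)

Answer: 6 2 2 5 0 6 1 1 7 7 1 0 0 9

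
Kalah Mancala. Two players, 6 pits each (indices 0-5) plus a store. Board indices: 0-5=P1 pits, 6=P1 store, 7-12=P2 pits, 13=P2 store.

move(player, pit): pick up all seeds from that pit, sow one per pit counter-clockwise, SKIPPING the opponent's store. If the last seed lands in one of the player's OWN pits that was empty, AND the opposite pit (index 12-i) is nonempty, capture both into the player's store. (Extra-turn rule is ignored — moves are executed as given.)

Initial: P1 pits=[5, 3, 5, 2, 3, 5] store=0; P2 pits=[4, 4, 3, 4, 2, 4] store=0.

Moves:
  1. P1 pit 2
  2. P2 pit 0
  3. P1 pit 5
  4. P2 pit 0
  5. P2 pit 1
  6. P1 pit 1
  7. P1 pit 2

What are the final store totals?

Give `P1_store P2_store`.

Move 1: P1 pit2 -> P1=[5,3,0,3,4,6](1) P2=[5,4,3,4,2,4](0)
Move 2: P2 pit0 -> P1=[5,3,0,3,4,6](1) P2=[0,5,4,5,3,5](0)
Move 3: P1 pit5 -> P1=[5,3,0,3,4,0](2) P2=[1,6,5,6,4,5](0)
Move 4: P2 pit0 -> P1=[5,3,0,3,4,0](2) P2=[0,7,5,6,4,5](0)
Move 5: P2 pit1 -> P1=[6,4,0,3,4,0](2) P2=[0,0,6,7,5,6](1)
Move 6: P1 pit1 -> P1=[6,0,1,4,5,1](2) P2=[0,0,6,7,5,6](1)
Move 7: P1 pit2 -> P1=[6,0,0,5,5,1](2) P2=[0,0,6,7,5,6](1)

Answer: 2 1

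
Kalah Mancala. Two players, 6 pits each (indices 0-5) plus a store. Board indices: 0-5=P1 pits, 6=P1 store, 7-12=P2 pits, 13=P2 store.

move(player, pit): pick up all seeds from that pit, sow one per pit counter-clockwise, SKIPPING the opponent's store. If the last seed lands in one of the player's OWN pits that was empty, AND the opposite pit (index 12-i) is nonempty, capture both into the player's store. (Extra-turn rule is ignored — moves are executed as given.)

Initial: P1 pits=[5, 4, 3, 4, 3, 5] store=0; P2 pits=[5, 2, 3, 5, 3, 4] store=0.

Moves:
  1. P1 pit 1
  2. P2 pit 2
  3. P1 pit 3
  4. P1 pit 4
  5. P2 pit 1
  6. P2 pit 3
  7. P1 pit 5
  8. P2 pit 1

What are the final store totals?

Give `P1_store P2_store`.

Answer: 3 1

Derivation:
Move 1: P1 pit1 -> P1=[5,0,4,5,4,6](0) P2=[5,2,3,5,3,4](0)
Move 2: P2 pit2 -> P1=[5,0,4,5,4,6](0) P2=[5,2,0,6,4,5](0)
Move 3: P1 pit3 -> P1=[5,0,4,0,5,7](1) P2=[6,3,0,6,4,5](0)
Move 4: P1 pit4 -> P1=[5,0,4,0,0,8](2) P2=[7,4,1,6,4,5](0)
Move 5: P2 pit1 -> P1=[5,0,4,0,0,8](2) P2=[7,0,2,7,5,6](0)
Move 6: P2 pit3 -> P1=[6,1,5,1,0,8](2) P2=[7,0,2,0,6,7](1)
Move 7: P1 pit5 -> P1=[7,1,5,1,0,0](3) P2=[8,1,3,1,7,8](1)
Move 8: P2 pit1 -> P1=[7,1,5,1,0,0](3) P2=[8,0,4,1,7,8](1)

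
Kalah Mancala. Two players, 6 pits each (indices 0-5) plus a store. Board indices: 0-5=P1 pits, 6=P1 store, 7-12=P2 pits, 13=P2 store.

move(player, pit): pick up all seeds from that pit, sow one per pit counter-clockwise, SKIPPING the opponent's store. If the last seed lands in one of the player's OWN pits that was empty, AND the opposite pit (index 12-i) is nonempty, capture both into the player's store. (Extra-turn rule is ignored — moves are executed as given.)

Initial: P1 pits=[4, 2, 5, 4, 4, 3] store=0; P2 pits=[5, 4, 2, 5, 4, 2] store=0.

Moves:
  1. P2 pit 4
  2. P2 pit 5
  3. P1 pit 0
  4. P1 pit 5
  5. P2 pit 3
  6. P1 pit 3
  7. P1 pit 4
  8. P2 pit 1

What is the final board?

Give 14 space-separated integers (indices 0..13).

Answer: 2 7 6 0 0 2 4 8 0 5 2 2 2 4

Derivation:
Move 1: P2 pit4 -> P1=[5,3,5,4,4,3](0) P2=[5,4,2,5,0,3](1)
Move 2: P2 pit5 -> P1=[6,4,5,4,4,3](0) P2=[5,4,2,5,0,0](2)
Move 3: P1 pit0 -> P1=[0,5,6,5,5,4](1) P2=[5,4,2,5,0,0](2)
Move 4: P1 pit5 -> P1=[0,5,6,5,5,0](2) P2=[6,5,3,5,0,0](2)
Move 5: P2 pit3 -> P1=[1,6,6,5,5,0](2) P2=[6,5,3,0,1,1](3)
Move 6: P1 pit3 -> P1=[1,6,6,0,6,1](3) P2=[7,6,3,0,1,1](3)
Move 7: P1 pit4 -> P1=[1,6,6,0,0,2](4) P2=[8,7,4,1,1,1](3)
Move 8: P2 pit1 -> P1=[2,7,6,0,0,2](4) P2=[8,0,5,2,2,2](4)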